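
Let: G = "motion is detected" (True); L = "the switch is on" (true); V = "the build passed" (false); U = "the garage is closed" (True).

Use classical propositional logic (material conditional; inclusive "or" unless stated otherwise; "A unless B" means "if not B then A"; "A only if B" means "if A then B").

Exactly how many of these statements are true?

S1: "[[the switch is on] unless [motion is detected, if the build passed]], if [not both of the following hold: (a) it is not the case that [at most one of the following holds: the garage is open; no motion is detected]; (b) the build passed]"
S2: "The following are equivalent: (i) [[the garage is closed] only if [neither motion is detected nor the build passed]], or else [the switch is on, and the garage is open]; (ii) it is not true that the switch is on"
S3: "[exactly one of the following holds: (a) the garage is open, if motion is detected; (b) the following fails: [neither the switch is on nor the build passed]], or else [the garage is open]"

S1: In symbols: (~(~U nand ~G) nand V) -> (L | (V -> G))

~U = ~T = F
~G = ~T = F
~U nand ~G = F nand F = T
~(~U nand ~G) = ~T = F
~(~U nand ~G) nand V = F nand F = T
V -> G = F -> T = T
L | (V -> G) = T | T = T
(~(~U nand ~G) nand V) -> (L | (V -> G)) = T -> T = T
Thus S1 is true.

S2: This is ((U -> (G nor V)) | (L & ~U)) <-> ~L.

G nor V = T nor F = F
U -> (G nor V) = T -> F = F
~U = ~T = F
L & ~U = T & F = F
(U -> (G nor V)) | (L & ~U) = F | F = F
~L = ~T = F
((U -> (G nor V)) | (L & ~U)) <-> ~L = F <-> F = T
Hence S2 is true.

S3: In symbols: ((G -> ~U) xor ~(L nor V)) | ~U

~U = ~T = F
G -> ~U = T -> F = F
L nor V = T nor F = F
~(L nor V) = ~F = T
(G -> ~U) xor ~(L nor V) = F xor T = T
~U = ~T = F
((G -> ~U) xor ~(L nor V)) | ~U = T | F = T
Thus S3 is true.

Count: 3.

3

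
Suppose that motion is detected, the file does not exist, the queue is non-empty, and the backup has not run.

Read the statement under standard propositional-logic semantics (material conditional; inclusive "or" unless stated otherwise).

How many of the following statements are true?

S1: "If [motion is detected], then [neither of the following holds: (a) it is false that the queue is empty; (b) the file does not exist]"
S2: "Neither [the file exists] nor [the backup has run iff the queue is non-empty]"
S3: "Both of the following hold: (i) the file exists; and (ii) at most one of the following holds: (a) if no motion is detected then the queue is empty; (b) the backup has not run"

1

Let R = "motion is detected" (T), H = "the queue is empty" (F), L = "the file exists" (F), W = "the backup has run" (F).

S1: This is R -> (~H nor ~L).

~H = ~F = T
~L = ~F = T
~H nor ~L = T nor T = F
R -> (~H nor ~L) = T -> F = F
Hence S1 is false.

S2: This is L nor (W <-> ~H).

~H = ~F = T
W <-> ~H = F <-> T = F
L nor (W <-> ~H) = F nor F = T
Hence S2 is true.

S3: This is L & ((~R -> H) nand ~W).

~R = ~T = F
~R -> H = F -> F = T
~W = ~F = T
(~R -> H) nand ~W = T nand T = F
L & ((~R -> H) nand ~W) = F & F = F
Hence S3 is false.

1 of the 3 statements is true.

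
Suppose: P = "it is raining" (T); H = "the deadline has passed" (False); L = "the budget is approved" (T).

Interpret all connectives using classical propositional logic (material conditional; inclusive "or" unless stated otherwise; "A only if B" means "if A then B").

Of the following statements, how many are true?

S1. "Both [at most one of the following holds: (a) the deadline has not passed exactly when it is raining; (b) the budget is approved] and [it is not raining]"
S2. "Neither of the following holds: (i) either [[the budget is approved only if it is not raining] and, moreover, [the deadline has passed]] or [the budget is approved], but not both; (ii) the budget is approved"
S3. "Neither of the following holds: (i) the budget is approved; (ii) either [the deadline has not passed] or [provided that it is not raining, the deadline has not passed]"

S1: Parsed as ((¬H ↔ P) ↑ L) ∧ ¬P

¬H = ¬F = T
¬H ↔ P = T ↔ T = T
(¬H ↔ P) ↑ L = T ↑ T = F
¬P = ¬T = F
((¬H ↔ P) ↑ L) ∧ ¬P = F ∧ F = F
Hence S1 is false.

S2: In symbols: (((L → ¬P) ∧ H) ⊕ L) ↓ L

¬P = ¬T = F
L → ¬P = T → F = F
(L → ¬P) ∧ H = F ∧ F = F
((L → ¬P) ∧ H) ⊕ L = F ⊕ T = T
(((L → ¬P) ∧ H) ⊕ L) ↓ L = T ↓ T = F
Hence S2 is false.

S3: Parsed as L ↓ (¬H ∨ (¬P → ¬H))

¬H = ¬F = T
¬P = ¬T = F
¬H = ¬F = T
¬P → ¬H = F → T = T
¬H ∨ (¬P → ¬H) = T ∨ T = T
L ↓ (¬H ∨ (¬P → ¬H)) = T ↓ T = F
Hence S3 is false.

0 of the 3 statements are true (none).

0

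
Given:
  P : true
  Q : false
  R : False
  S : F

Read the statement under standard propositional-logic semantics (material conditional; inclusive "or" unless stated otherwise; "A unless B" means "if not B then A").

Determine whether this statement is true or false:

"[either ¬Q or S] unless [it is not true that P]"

True.

Values: Q=F, S=F, P=T.
In symbols: (¬Q ∨ S) ∨ ¬P

¬Q = ¬F = T
¬Q ∨ S = T ∨ F = T
¬P = ¬T = F
(¬Q ∨ S) ∨ ¬P = T ∨ F = T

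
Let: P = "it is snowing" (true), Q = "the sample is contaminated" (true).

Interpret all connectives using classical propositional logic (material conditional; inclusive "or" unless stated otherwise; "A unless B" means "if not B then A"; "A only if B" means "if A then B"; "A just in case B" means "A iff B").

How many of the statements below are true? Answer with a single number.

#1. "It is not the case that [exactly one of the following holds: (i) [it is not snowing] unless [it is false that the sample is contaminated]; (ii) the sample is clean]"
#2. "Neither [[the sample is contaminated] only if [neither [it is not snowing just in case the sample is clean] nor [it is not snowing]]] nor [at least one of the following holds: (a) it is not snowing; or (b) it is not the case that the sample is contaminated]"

2

#1: This is ~((~P | ~Q) xor ~Q).

~P = ~T = F
~Q = ~T = F
~P | ~Q = F | F = F
~Q = ~T = F
(~P | ~Q) xor ~Q = F xor F = F
~((~P | ~Q) xor ~Q) = ~F = T
Hence #1 is true.

#2: Formalization: (Q -> ((~P <-> ~Q) nor ~P)) nor (~P | ~Q)

~P = ~T = F
~Q = ~T = F
~P <-> ~Q = F <-> F = T
~P = ~T = F
(~P <-> ~Q) nor ~P = T nor F = F
Q -> ((~P <-> ~Q) nor ~P) = T -> F = F
~P = ~T = F
~Q = ~T = F
~P | ~Q = F | F = F
(Q -> ((~P <-> ~Q) nor ~P)) nor (~P | ~Q) = F nor F = T
Thus #2 is true.

2 of the 2 statements are true.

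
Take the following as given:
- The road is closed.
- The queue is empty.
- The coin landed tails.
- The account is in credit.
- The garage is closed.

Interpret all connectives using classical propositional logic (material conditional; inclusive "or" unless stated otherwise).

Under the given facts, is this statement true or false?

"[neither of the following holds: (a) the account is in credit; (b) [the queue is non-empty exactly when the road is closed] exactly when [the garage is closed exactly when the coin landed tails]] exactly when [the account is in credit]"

Let H = "the account is overdrawn" (F), G = "the queue is empty" (T), S = "the road is closed" (T), K = "the garage is closed" (T), V = "the coin landed heads" (F).
In symbols: (¬H ↓ ((¬G ↔ S) ↔ (K ↔ ¬V))) ↔ ¬H

¬H = ¬F = T
¬G = ¬T = F
¬G ↔ S = F ↔ T = F
¬V = ¬F = T
K ↔ ¬V = T ↔ T = T
(¬G ↔ S) ↔ (K ↔ ¬V) = F ↔ T = F
¬H ↓ ((¬G ↔ S) ↔ (K ↔ ¬V)) = T ↓ F = F
¬H = ¬F = T
(¬H ↓ ((¬G ↔ S) ↔ (K ↔ ¬V))) ↔ ¬H = F ↔ T = F

false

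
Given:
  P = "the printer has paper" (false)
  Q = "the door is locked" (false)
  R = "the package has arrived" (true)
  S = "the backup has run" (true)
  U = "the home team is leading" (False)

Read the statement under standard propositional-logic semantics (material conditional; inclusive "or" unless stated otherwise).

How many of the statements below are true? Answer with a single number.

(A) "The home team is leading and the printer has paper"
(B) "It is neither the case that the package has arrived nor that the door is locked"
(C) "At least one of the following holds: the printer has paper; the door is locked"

0

(A): In symbols: U and P

U and P = False and False = False
Thus (A) is false.

(B): Formalization: R nor Q

R nor Q = True nor False = False
So (B) is false.

(C): Parsed as P or Q

P or Q = False or False = False
So (C) is false.

True statements: 0 (none).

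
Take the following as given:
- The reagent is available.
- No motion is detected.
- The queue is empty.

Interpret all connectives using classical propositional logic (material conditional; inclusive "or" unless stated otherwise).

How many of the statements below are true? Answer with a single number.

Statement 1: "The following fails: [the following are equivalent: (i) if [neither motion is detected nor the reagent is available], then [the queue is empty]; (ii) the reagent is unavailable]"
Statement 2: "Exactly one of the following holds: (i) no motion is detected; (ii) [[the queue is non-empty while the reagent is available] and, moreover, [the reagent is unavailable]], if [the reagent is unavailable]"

1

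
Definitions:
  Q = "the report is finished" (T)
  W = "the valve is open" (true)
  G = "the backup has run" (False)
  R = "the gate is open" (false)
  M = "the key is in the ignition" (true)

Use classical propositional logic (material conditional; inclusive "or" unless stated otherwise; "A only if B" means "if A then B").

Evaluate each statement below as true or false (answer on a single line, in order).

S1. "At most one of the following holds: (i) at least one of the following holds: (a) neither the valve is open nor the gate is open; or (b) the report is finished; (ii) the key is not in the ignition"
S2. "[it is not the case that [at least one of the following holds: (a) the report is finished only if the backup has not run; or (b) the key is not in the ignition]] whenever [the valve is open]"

S1 T; S2 F

S1: Parsed as ((W nor R) or Q) nand not M

W nor R = True nor False = False
(W nor R) or Q = False or True = True
not M = not True = False
((W nor R) or Q) nand not M = True nand False = True
So S1 is true.

S2: In symbols: W -> not ((Q -> not G) or not M)

not G = not False = True
Q -> not G = True -> True = True
not M = not True = False
(Q -> not G) or not M = True or False = True
not ((Q -> not G) or not M) = not True = False
W -> not ((Q -> not G) or not M) = True -> False = False
Hence S2 is false.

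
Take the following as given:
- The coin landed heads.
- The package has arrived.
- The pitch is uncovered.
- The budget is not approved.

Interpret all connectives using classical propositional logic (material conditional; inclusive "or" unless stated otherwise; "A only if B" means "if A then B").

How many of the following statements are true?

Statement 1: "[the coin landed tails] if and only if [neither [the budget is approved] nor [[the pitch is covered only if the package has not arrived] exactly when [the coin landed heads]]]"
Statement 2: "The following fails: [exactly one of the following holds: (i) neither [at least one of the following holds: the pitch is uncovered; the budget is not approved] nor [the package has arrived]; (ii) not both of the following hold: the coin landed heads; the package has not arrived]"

Let W = "the coin landed heads" (T), L = "the budget is approved" (F), D = "the pitch is covered" (F), K = "the package has arrived" (T).

Statement 1: Parsed as ~W <-> (L nor ((D -> ~K) <-> W))

~W = ~T = F
~K = ~T = F
D -> ~K = F -> F = T
(D -> ~K) <-> W = T <-> T = T
L nor ((D -> ~K) <-> W) = F nor T = F
~W <-> (L nor ((D -> ~K) <-> W)) = F <-> F = T
Hence Statement 1 is true.

Statement 2: Formalization: ~(((~D | ~L) nor K) xor (W nand ~K))

~D = ~F = T
~L = ~F = T
~D | ~L = T | T = T
(~D | ~L) nor K = T nor T = F
~K = ~T = F
W nand ~K = T nand F = T
((~D | ~L) nor K) xor (W nand ~K) = F xor T = T
~(((~D | ~L) nor K) xor (W nand ~K)) = ~T = F
So Statement 2 is false.

Count: 1.

1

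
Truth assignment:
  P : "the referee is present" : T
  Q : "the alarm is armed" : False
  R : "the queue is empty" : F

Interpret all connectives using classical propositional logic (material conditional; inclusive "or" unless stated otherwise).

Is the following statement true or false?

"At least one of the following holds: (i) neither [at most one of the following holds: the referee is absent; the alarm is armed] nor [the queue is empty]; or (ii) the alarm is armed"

This is ((~P nand Q) nor R) | Q.

~P = ~T = F
~P nand Q = F nand F = T
(~P nand Q) nor R = T nor F = F
((~P nand Q) nor R) | Q = F | F = F

false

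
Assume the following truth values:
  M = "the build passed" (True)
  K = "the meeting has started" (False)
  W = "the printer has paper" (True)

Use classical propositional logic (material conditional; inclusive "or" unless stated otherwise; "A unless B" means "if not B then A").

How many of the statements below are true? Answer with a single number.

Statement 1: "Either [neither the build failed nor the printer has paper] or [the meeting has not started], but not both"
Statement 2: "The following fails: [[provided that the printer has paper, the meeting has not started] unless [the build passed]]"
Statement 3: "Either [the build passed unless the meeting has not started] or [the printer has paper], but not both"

Statement 1: Parsed as (not M nor W) xor not K

not M = not True = False
not M nor W = False nor True = False
not K = not False = True
(not M nor W) xor not K = False xor True = True
So Statement 1 is true.

Statement 2: Formalization: not ((W -> not K) or M)

not K = not False = True
W -> not K = True -> True = True
(W -> not K) or M = True or True = True
not ((W -> not K) or M) = not True = False
Thus Statement 2 is false.

Statement 3: In symbols: (M or not K) xor W

not K = not False = True
M or not K = True or True = True
(M or not K) xor W = True xor True = False
Thus Statement 3 is false.

1 of the 3 statements is true.

1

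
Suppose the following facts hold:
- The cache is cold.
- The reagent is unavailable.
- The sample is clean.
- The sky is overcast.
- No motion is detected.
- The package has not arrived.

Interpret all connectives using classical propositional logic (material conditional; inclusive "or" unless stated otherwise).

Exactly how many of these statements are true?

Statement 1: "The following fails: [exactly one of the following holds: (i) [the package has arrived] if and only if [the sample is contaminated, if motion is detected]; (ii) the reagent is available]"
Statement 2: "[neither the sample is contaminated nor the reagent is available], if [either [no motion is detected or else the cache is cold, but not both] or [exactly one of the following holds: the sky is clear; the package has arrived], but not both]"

2

Let L = "the package has arrived" (F), N = "motion is detected" (F), U = "the sample is contaminated" (F), Q = "the reagent is available" (F), H = "the cache is warm" (F), V = "the sky is overcast" (T).

Statement 1: In symbols: ¬((L ↔ (N → U)) ⊕ Q)

N → U = F → F = T
L ↔ (N → U) = F ↔ T = F
(L ↔ (N → U)) ⊕ Q = F ⊕ F = F
¬((L ↔ (N → U)) ⊕ Q) = ¬F = T
So Statement 1 is true.

Statement 2: In symbols: ((¬N ⊕ ¬H) ⊕ (¬V ⊕ L)) → (U ↓ Q)

¬N = ¬F = T
¬H = ¬F = T
¬N ⊕ ¬H = T ⊕ T = F
¬V = ¬T = F
¬V ⊕ L = F ⊕ F = F
(¬N ⊕ ¬H) ⊕ (¬V ⊕ L) = F ⊕ F = F
U ↓ Q = F ↓ F = T
((¬N ⊕ ¬H) ⊕ (¬V ⊕ L)) → (U ↓ Q) = F → T = T
Thus Statement 2 is true.

True statements: 2.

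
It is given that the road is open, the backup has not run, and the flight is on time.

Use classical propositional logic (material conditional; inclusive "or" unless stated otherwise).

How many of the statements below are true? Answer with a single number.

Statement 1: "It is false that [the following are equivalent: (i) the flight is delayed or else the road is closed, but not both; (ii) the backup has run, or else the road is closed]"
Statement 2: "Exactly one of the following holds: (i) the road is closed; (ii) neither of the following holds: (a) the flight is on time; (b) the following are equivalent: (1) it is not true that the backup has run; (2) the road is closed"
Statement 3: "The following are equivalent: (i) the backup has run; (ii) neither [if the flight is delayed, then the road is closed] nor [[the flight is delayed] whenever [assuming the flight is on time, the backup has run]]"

1

Let H = "the flight is delayed" (F), L = "the road is closed" (F), Q = "the backup has run" (F).

Statement 1: In symbols: ¬((H ⊕ L) ↔ (Q ∨ L))

H ⊕ L = F ⊕ F = F
Q ∨ L = F ∨ F = F
(H ⊕ L) ↔ (Q ∨ L) = F ↔ F = T
¬((H ⊕ L) ↔ (Q ∨ L)) = ¬T = F
Thus Statement 1 is false.

Statement 2: This is L ⊕ (¬H ↓ (¬Q ↔ L)).

¬H = ¬F = T
¬Q = ¬F = T
¬Q ↔ L = T ↔ F = F
¬H ↓ (¬Q ↔ L) = T ↓ F = F
L ⊕ (¬H ↓ (¬Q ↔ L)) = F ⊕ F = F
So Statement 2 is false.

Statement 3: In symbols: Q ↔ ((H → L) ↓ ((¬H → Q) → H))

H → L = F → F = T
¬H = ¬F = T
¬H → Q = T → F = F
(¬H → Q) → H = F → F = T
(H → L) ↓ ((¬H → Q) → H) = T ↓ T = F
Q ↔ ((H → L) ↓ ((¬H → Q) → H)) = F ↔ F = T
Thus Statement 3 is true.

True statements: 1 (Statement 3).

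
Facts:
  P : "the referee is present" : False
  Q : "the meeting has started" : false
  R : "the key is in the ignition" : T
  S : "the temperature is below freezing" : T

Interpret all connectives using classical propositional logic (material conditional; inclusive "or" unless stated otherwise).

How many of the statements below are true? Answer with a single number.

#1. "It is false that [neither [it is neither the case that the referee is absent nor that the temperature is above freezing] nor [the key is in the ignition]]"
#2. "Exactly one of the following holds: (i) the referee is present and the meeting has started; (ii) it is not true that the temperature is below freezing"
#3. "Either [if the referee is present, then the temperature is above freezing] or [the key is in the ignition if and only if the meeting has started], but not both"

2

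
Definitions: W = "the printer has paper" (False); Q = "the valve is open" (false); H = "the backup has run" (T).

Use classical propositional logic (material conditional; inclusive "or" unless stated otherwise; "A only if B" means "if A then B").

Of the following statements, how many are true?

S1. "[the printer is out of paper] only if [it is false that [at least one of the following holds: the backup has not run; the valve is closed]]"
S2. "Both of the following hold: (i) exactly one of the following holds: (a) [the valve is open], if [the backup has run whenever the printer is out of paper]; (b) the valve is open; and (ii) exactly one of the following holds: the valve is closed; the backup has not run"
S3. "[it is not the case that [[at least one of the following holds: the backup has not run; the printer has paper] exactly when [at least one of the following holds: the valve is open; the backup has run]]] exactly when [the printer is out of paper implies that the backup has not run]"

0

S1: Formalization: ~W -> ~(~H | ~Q)

~W = ~F = T
~H = ~T = F
~Q = ~F = T
~H | ~Q = F | T = T
~(~H | ~Q) = ~T = F
~W -> ~(~H | ~Q) = T -> F = F
So S1 is false.

S2: Formalization: (((~W -> H) -> Q) xor Q) & (~Q xor ~H)

~W = ~F = T
~W -> H = T -> T = T
(~W -> H) -> Q = T -> F = F
((~W -> H) -> Q) xor Q = F xor F = F
~Q = ~F = T
~H = ~T = F
~Q xor ~H = T xor F = T
(((~W -> H) -> Q) xor Q) & (~Q xor ~H) = F & T = F
Thus S2 is false.

S3: In symbols: ~((~H | W) <-> (Q | H)) <-> (~W -> ~H)

~H = ~T = F
~H | W = F | F = F
Q | H = F | T = T
(~H | W) <-> (Q | H) = F <-> T = F
~((~H | W) <-> (Q | H)) = ~F = T
~W = ~F = T
~H = ~T = F
~W -> ~H = T -> F = F
~((~H | W) <-> (Q | H)) <-> (~W -> ~H) = T <-> F = F
Hence S3 is false.

0 of the 3 statements are true (none).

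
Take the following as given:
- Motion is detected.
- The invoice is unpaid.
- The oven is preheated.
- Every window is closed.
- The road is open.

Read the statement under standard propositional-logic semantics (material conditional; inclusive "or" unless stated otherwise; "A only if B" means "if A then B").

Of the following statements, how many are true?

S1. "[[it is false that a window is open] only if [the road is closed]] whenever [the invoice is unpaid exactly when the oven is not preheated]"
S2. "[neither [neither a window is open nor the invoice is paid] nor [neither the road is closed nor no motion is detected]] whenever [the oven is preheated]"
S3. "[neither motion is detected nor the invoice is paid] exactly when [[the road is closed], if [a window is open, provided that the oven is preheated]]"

1

Let Q = "the invoice is paid" (F), R = "the oven is preheated" (T), S = "a window is open" (F), U = "the road is closed" (F), P = "motion is detected" (T).

S1: In symbols: (¬Q ↔ ¬R) → (¬S → U)

¬Q = ¬F = T
¬R = ¬T = F
¬Q ↔ ¬R = T ↔ F = F
¬S = ¬F = T
¬S → U = T → F = F
(¬Q ↔ ¬R) → (¬S → U) = F → F = T
Hence S1 is true.

S2: In symbols: R → ((S ↓ Q) ↓ (U ↓ ¬P))

S ↓ Q = F ↓ F = T
¬P = ¬T = F
U ↓ ¬P = F ↓ F = T
(S ↓ Q) ↓ (U ↓ ¬P) = T ↓ T = F
R → ((S ↓ Q) ↓ (U ↓ ¬P)) = T → F = F
Thus S2 is false.

S3: This is (P ↓ Q) ↔ ((R → S) → U).

P ↓ Q = T ↓ F = F
R → S = T → F = F
(R → S) → U = F → F = T
(P ↓ Q) ↔ ((R → S) → U) = F ↔ T = F
So S3 is false.

1 of the 3 statements is true (S1).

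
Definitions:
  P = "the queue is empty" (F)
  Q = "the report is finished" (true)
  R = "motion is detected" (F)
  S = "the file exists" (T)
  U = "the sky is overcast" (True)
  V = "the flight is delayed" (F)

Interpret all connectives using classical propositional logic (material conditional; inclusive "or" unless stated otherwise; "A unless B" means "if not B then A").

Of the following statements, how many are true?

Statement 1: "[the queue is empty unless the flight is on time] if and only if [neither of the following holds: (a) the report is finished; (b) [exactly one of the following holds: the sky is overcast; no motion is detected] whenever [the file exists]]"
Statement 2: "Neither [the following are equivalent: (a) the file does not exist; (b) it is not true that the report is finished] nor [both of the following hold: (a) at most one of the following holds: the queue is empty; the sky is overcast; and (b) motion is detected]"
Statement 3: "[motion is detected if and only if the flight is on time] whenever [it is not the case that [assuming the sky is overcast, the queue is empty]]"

Statement 1: In symbols: (P ∨ ¬V) ↔ (Q ↓ (S → (U ⊕ ¬R)))

¬V = ¬F = T
P ∨ ¬V = F ∨ T = T
¬R = ¬F = T
U ⊕ ¬R = T ⊕ T = F
S → (U ⊕ ¬R) = T → F = F
Q ↓ (S → (U ⊕ ¬R)) = T ↓ F = F
(P ∨ ¬V) ↔ (Q ↓ (S → (U ⊕ ¬R))) = T ↔ F = F
Hence Statement 1 is false.

Statement 2: Parsed as (¬S ↔ ¬Q) ↓ ((P ↑ U) ∧ R)

¬S = ¬T = F
¬Q = ¬T = F
¬S ↔ ¬Q = F ↔ F = T
P ↑ U = F ↑ T = T
(P ↑ U) ∧ R = T ∧ F = F
(¬S ↔ ¬Q) ↓ ((P ↑ U) ∧ R) = T ↓ F = F
Thus Statement 2 is false.

Statement 3: Parsed as ¬(U → P) → (R ↔ ¬V)

U → P = T → F = F
¬(U → P) = ¬F = T
¬V = ¬F = T
R ↔ ¬V = F ↔ T = F
¬(U → P) → (R ↔ ¬V) = T → F = F
Hence Statement 3 is false.

0 of the 3 statements are true (none).

0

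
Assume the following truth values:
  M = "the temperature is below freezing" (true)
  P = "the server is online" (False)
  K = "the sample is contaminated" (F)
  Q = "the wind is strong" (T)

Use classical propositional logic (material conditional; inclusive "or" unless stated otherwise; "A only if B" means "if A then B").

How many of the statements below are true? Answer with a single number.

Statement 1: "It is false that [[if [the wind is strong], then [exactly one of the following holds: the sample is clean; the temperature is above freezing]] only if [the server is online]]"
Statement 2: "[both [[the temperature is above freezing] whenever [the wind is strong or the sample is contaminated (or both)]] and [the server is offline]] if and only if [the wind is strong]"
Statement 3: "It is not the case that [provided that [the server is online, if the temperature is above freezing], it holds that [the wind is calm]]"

2

Statement 1: Formalization: not ((Q -> (not K xor not M)) -> P)

not K = not False = True
not M = not True = False
not K xor not M = True xor False = True
Q -> (not K xor not M) = True -> True = True
(Q -> (not K xor not M)) -> P = True -> False = False
not ((Q -> (not K xor not M)) -> P) = not False = True
So Statement 1 is true.

Statement 2: Parsed as (((Q or K) -> not M) and not P) iff Q

Q or K = True or False = True
not M = not True = False
(Q or K) -> not M = True -> False = False
not P = not False = True
((Q or K) -> not M) and not P = False and True = False
(((Q or K) -> not M) and not P) iff Q = False iff True = False
So Statement 2 is false.

Statement 3: Parsed as not ((not M -> P) -> not Q)

not M = not True = False
not M -> P = False -> False = True
not Q = not True = False
(not M -> P) -> not Q = True -> False = False
not ((not M -> P) -> not Q) = not False = True
Thus Statement 3 is true.

True statements: 2 (Statement 1, Statement 3).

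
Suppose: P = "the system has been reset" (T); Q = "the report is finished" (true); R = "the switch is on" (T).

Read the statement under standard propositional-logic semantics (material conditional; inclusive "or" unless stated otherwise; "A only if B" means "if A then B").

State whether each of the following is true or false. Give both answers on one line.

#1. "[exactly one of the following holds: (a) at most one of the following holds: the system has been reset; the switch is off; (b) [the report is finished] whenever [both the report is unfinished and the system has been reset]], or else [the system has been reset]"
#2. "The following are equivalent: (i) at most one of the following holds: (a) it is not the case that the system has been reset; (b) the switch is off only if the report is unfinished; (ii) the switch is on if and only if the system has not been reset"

#1: Formalization: ((P ↑ ¬R) ⊕ ((¬Q ∧ P) → Q)) ∨ P

¬R = ¬T = F
P ↑ ¬R = T ↑ F = T
¬Q = ¬T = F
¬Q ∧ P = F ∧ T = F
(¬Q ∧ P) → Q = F → T = T
(P ↑ ¬R) ⊕ ((¬Q ∧ P) → Q) = T ⊕ T = F
((P ↑ ¬R) ⊕ ((¬Q ∧ P) → Q)) ∨ P = F ∨ T = T
Hence #1 is true.

#2: Parsed as (¬P ↑ (¬R → ¬Q)) ↔ (R ↔ ¬P)

¬P = ¬T = F
¬R = ¬T = F
¬Q = ¬T = F
¬R → ¬Q = F → F = T
¬P ↑ (¬R → ¬Q) = F ↑ T = T
¬P = ¬T = F
R ↔ ¬P = T ↔ F = F
(¬P ↑ (¬R → ¬Q)) ↔ (R ↔ ¬P) = T ↔ F = F
Hence #2 is false.

#1 T; #2 F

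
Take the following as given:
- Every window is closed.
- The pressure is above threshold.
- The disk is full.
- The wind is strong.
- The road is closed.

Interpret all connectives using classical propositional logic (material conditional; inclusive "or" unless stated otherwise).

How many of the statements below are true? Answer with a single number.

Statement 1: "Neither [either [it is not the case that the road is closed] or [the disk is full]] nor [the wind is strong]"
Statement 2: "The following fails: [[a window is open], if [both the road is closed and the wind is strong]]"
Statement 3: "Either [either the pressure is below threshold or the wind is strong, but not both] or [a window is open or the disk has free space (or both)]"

2

Let U = "the road is closed" (T), R = "the disk is full" (T), S = "the wind is strong" (T), P = "a window is open" (F), Q = "the pressure is above threshold" (T).

Statement 1: This is (~U | R) nor S.

~U = ~T = F
~U | R = F | T = T
(~U | R) nor S = T nor T = F
So Statement 1 is false.

Statement 2: Formalization: ~((U & S) -> P)

U & S = T & T = T
(U & S) -> P = T -> F = F
~((U & S) -> P) = ~F = T
Hence Statement 2 is true.

Statement 3: Parsed as (~Q xor S) | (P | ~R)

~Q = ~T = F
~Q xor S = F xor T = T
~R = ~T = F
P | ~R = F | F = F
(~Q xor S) | (P | ~R) = T | F = T
Thus Statement 3 is true.

Count: 2.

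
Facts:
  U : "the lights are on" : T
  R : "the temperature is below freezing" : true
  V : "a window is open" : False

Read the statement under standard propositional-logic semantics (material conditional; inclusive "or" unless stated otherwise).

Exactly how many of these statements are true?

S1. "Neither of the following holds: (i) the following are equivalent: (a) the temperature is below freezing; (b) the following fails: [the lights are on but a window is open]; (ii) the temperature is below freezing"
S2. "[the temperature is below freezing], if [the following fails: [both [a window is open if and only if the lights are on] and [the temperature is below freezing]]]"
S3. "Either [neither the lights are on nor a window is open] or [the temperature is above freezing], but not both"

1

S1: This is (R iff not (U and V)) nor R.

U and V = True and False = False
not (U and V) = not False = True
R iff not (U and V) = True iff True = True
(R iff not (U and V)) nor R = True nor True = False
So S1 is false.

S2: In symbols: not ((V iff U) and R) -> R

V iff U = False iff True = False
(V iff U) and R = False and True = False
not ((V iff U) and R) = not False = True
not ((V iff U) and R) -> R = True -> True = True
Hence S2 is true.

S3: Formalization: (U nor V) xor not R

U nor V = True nor False = False
not R = not True = False
(U nor V) xor not R = False xor False = False
So S3 is false.

1 of the 3 statements is true (S2).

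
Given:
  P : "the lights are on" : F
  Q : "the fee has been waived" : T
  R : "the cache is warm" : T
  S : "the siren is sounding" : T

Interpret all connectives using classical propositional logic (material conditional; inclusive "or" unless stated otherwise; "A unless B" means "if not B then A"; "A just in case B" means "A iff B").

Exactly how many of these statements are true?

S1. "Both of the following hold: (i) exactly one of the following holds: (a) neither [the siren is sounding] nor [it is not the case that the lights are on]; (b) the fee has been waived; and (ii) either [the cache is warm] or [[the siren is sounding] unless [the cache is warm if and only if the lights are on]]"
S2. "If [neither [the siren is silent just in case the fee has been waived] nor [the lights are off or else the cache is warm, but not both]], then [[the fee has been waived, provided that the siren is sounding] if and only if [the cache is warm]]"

S1: Formalization: ((S nor not P) xor Q) and (R or (S or (R iff P)))

not P = not False = True
S nor not P = True nor True = False
(S nor not P) xor Q = False xor True = True
R iff P = True iff False = False
S or (R iff P) = True or False = True
R or (S or (R iff P)) = True or True = True
((S nor not P) xor Q) and (R or (S or (R iff P))) = True and True = True
So S1 is true.

S2: Formalization: ((not S iff Q) nor (not P xor R)) -> ((S -> Q) iff R)

not S = not True = False
not S iff Q = False iff True = False
not P = not False = True
not P xor R = True xor True = False
(not S iff Q) nor (not P xor R) = False nor False = True
S -> Q = True -> True = True
(S -> Q) iff R = True iff True = True
((not S iff Q) nor (not P xor R)) -> ((S -> Q) iff R) = True -> True = True
Hence S2 is true.

True statements: 2.

2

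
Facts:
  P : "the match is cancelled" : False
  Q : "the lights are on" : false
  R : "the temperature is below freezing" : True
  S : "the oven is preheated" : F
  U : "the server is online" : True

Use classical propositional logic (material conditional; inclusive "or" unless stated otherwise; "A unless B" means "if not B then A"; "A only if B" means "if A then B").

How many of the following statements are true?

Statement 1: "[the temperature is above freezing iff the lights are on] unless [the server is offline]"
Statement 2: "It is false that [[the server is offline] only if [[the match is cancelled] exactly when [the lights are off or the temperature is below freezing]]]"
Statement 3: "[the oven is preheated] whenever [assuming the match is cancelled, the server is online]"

Statement 1: This is (¬R ↔ Q) ∨ ¬U.

¬R = ¬T = F
¬R ↔ Q = F ↔ F = T
¬U = ¬T = F
(¬R ↔ Q) ∨ ¬U = T ∨ F = T
Thus Statement 1 is true.

Statement 2: This is ¬(¬U → (P ↔ (¬Q ∨ R))).

¬U = ¬T = F
¬Q = ¬F = T
¬Q ∨ R = T ∨ T = T
P ↔ (¬Q ∨ R) = F ↔ T = F
¬U → (P ↔ (¬Q ∨ R)) = F → F = T
¬(¬U → (P ↔ (¬Q ∨ R))) = ¬T = F
Hence Statement 2 is false.

Statement 3: Formalization: (P → U) → S

P → U = F → T = T
(P → U) → S = T → F = F
Thus Statement 3 is false.

Count: 1.

1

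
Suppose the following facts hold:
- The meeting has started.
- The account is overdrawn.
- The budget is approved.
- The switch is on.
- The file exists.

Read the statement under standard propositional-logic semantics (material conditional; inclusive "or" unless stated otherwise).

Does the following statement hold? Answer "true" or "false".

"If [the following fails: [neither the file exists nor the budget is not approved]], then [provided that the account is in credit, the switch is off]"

True.

Let M = "the file exists" (T), G = "the budget is approved" (T), H = "the account is overdrawn" (T), N = "the switch is on" (T).
Parsed as ~(M nor ~G) -> (~H -> ~N)

~G = ~T = F
M nor ~G = T nor F = F
~(M nor ~G) = ~F = T
~H = ~T = F
~N = ~T = F
~H -> ~N = F -> F = T
~(M nor ~G) -> (~H -> ~N) = T -> T = T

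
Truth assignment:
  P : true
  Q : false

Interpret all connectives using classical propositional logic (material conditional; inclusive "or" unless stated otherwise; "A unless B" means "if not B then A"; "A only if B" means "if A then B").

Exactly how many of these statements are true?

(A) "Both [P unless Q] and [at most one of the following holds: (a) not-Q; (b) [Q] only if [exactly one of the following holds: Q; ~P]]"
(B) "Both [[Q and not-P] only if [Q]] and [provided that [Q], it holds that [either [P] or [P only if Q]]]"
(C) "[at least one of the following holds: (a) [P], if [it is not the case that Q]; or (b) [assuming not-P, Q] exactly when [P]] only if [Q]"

(A): In symbols: (P ∨ Q) ∧ (¬Q ↑ (Q → (Q ⊕ ¬P)))

P ∨ Q = T ∨ F = T
¬Q = ¬F = T
¬P = ¬T = F
Q ⊕ ¬P = F ⊕ F = F
Q → (Q ⊕ ¬P) = F → F = T
¬Q ↑ (Q → (Q ⊕ ¬P)) = T ↑ T = F
(P ∨ Q) ∧ (¬Q ↑ (Q → (Q ⊕ ¬P))) = T ∧ F = F
Hence (A) is false.

(B): This is ((Q ∧ ¬P) → Q) ∧ (Q → (P ∨ (P → Q))).

¬P = ¬T = F
Q ∧ ¬P = F ∧ F = F
(Q ∧ ¬P) → Q = F → F = T
P → Q = T → F = F
P ∨ (P → Q) = T ∨ F = T
Q → (P ∨ (P → Q)) = F → T = T
((Q ∧ ¬P) → Q) ∧ (Q → (P ∨ (P → Q))) = T ∧ T = T
Thus (B) is true.

(C): Parsed as ((¬Q → P) ∨ ((¬P → Q) ↔ P)) → Q

¬Q = ¬F = T
¬Q → P = T → T = T
¬P = ¬T = F
¬P → Q = F → F = T
(¬P → Q) ↔ P = T ↔ T = T
(¬Q → P) ∨ ((¬P → Q) ↔ P) = T ∨ T = T
((¬Q → P) ∨ ((¬P → Q) ↔ P)) → Q = T → F = F
Hence (C) is false.

True statements: 1.

1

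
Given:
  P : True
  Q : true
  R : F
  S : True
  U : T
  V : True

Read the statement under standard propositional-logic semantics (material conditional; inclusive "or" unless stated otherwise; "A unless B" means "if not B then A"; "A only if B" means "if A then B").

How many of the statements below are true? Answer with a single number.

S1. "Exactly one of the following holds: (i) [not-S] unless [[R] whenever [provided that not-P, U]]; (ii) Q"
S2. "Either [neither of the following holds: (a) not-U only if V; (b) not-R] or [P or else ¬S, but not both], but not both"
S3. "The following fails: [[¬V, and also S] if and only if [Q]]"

S1: Parsed as (¬S ∨ ((¬P → U) → R)) ⊕ Q

¬S = ¬T = F
¬P = ¬T = F
¬P → U = F → T = T
(¬P → U) → R = T → F = F
¬S ∨ ((¬P → U) → R) = F ∨ F = F
(¬S ∨ ((¬P → U) → R)) ⊕ Q = F ⊕ T = T
Hence S1 is true.

S2: In symbols: ((¬U → V) ↓ ¬R) ⊕ (P ⊕ ¬S)

¬U = ¬T = F
¬U → V = F → T = T
¬R = ¬F = T
(¬U → V) ↓ ¬R = T ↓ T = F
¬S = ¬T = F
P ⊕ ¬S = T ⊕ F = T
((¬U → V) ↓ ¬R) ⊕ (P ⊕ ¬S) = F ⊕ T = T
So S2 is true.

S3: Formalization: ¬((¬V ∧ S) ↔ Q)

¬V = ¬T = F
¬V ∧ S = F ∧ T = F
(¬V ∧ S) ↔ Q = F ↔ T = F
¬((¬V ∧ S) ↔ Q) = ¬F = T
So S3 is true.

Count: 3.

3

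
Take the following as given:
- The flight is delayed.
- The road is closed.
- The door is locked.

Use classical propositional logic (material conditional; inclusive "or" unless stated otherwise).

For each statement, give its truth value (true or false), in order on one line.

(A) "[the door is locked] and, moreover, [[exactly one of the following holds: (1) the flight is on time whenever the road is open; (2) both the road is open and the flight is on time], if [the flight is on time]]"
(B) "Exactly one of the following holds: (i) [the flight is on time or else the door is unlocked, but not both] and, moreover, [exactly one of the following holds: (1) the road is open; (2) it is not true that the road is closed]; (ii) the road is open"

(A) T; (B) F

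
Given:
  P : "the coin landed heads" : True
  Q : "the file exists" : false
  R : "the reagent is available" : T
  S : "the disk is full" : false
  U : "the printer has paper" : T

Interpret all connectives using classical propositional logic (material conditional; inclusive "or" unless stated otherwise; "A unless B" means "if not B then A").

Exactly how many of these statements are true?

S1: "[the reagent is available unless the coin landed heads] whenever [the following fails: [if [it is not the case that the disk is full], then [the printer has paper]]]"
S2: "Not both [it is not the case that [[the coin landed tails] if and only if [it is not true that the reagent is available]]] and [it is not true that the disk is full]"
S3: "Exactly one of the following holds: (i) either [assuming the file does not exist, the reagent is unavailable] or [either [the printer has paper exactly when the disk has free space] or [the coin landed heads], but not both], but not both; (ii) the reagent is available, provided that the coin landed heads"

3

S1: In symbols: not (not S -> U) -> (R or P)

not S = not False = True
not S -> U = True -> True = True
not (not S -> U) = not True = False
R or P = True or True = True
not (not S -> U) -> (R or P) = False -> True = True
Thus S1 is true.

S2: Formalization: not (not P iff not R) nand not S

not P = not True = False
not R = not True = False
not P iff not R = False iff False = True
not (not P iff not R) = not True = False
not S = not False = True
not (not P iff not R) nand not S = False nand True = True
Thus S2 is true.

S3: In symbols: ((not Q -> not R) xor ((U iff not S) xor P)) xor (P -> R)

not Q = not False = True
not R = not True = False
not Q -> not R = True -> False = False
not S = not False = True
U iff not S = True iff True = True
(U iff not S) xor P = True xor True = False
(not Q -> not R) xor ((U iff not S) xor P) = False xor False = False
P -> R = True -> True = True
((not Q -> not R) xor ((U iff not S) xor P)) xor (P -> R) = False xor True = True
Thus S3 is true.

Count: 3.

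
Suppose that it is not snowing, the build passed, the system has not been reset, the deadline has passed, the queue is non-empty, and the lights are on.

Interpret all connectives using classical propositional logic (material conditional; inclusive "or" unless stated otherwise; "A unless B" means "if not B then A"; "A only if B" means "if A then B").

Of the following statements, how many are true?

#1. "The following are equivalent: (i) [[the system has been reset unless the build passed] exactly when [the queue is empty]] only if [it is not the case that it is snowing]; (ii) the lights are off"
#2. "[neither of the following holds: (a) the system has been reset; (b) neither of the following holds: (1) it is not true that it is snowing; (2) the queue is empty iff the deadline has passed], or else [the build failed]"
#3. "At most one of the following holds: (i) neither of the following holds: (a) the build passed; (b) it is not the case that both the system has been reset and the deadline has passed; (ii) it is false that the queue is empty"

2

Let R = "the system has been reset" (False), Q = "the build passed" (True), U = "the queue is empty" (False), P = "it is snowing" (False), V = "the lights are on" (True), S = "the deadline has passed" (True).

#1: This is (((R or Q) iff U) -> not P) iff not V.

R or Q = False or True = True
(R or Q) iff U = True iff False = False
not P = not False = True
((R or Q) iff U) -> not P = False -> True = True
not V = not True = False
(((R or Q) iff U) -> not P) iff not V = True iff False = False
Thus #1 is false.

#2: In symbols: (R nor (not P nor (U iff S))) or not Q

not P = not False = True
U iff S = False iff True = False
not P nor (U iff S) = True nor False = False
R nor (not P nor (U iff S)) = False nor False = True
not Q = not True = False
(R nor (not P nor (U iff S))) or not Q = True or False = True
Thus #2 is true.

#3: Parsed as (Q nor (R nand S)) nand not U

R nand S = False nand True = True
Q nor (R nand S) = True nor True = False
not U = not False = True
(Q nor (R nand S)) nand not U = False nand True = True
Thus #3 is true.

Count: 2.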